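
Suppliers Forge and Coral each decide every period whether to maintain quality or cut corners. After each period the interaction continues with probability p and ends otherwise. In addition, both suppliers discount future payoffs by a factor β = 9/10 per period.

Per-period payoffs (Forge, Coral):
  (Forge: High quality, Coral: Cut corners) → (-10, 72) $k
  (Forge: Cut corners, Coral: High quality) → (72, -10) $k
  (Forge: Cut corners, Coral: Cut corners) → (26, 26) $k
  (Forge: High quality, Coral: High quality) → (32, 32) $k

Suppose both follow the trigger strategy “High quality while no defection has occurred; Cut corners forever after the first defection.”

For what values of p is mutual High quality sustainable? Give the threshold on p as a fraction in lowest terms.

With continuation probability p and discount β, the effective per-period discount factor is βp.
Grim-trigger IC: βp ≥ (72−32)/(72−26) = 20/23.
So p ≥ (20/23)/(9/10) = 200/207.

200/207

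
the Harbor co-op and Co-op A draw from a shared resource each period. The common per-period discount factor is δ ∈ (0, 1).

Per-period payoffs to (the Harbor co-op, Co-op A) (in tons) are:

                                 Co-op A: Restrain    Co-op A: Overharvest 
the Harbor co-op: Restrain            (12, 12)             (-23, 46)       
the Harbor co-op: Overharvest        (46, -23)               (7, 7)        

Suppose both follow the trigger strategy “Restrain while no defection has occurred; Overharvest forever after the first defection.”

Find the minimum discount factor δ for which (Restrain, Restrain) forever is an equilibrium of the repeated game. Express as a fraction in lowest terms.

34/39

One-period gain from deviating is 46 − 12 = 34. The loss is 12 − 7 = 5 in every subsequent period, with present value 5·δ/(1−δ).
Deviation is unprofitable when 5·δ/(1−δ) ≥ 34, i.e. δ/(1−δ) ≥ 34/5.
Equivalently δ ≥ 34/(34+5) = 34/39.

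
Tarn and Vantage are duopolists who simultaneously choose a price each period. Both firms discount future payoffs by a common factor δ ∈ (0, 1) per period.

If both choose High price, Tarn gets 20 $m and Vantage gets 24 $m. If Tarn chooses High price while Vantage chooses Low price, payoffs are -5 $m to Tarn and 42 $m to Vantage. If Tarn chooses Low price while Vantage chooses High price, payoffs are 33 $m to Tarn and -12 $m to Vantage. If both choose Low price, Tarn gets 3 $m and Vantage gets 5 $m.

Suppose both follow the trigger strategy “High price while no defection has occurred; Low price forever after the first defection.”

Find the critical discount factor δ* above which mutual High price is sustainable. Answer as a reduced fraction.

18/37

Tarn: cooperation gives 20 each period; deviation gives 33 once then 3 forever.
  20/(1−δ) ≥ 33 + 3δ/(1−δ) ⇒ δ ≥ 13/30.
Vantage: cooperation gives 24 each period; deviation gives 42 once then 5 forever.
  δ ≥ 18/37.
Both must hold, so the binding constraint is Vantage's: δ ≥ 18/37.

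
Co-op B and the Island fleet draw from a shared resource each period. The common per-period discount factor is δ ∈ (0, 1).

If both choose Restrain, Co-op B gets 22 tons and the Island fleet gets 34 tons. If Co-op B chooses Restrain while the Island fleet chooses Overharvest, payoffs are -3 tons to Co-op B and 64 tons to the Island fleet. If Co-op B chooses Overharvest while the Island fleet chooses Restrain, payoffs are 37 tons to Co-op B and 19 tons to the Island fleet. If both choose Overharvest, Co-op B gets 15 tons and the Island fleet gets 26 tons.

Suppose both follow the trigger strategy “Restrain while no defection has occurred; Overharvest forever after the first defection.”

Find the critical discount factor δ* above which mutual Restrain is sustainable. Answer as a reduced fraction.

For Co-op B: deviation gain 37−22 = 15, per-period punishment loss 22−15 = 7. IC gives δ ≥ 15/22.
For the Island fleet: gain 30, loss 8 per period, so δ ≥ 30/38 = 15/19.
The tighter constraint is the Island fleet's, so cooperation needs δ ≥ 15/19.

15/19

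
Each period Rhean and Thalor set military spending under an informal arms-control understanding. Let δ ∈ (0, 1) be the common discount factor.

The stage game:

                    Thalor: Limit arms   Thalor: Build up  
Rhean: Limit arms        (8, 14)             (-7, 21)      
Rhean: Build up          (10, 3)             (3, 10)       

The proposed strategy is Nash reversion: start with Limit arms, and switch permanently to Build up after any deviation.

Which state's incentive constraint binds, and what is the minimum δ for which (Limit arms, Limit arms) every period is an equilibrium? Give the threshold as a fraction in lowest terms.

Thalor; δ ≥ 7/11

For Rhean: deviation gain 10−8 = 2, per-period punishment loss 8−3 = 5. IC gives δ ≥ 2/7.
For Thalor: gain 7, loss 4 per period, so δ ≥ 7/11.
The tighter constraint is Thalor's, so cooperation needs δ ≥ 7/11.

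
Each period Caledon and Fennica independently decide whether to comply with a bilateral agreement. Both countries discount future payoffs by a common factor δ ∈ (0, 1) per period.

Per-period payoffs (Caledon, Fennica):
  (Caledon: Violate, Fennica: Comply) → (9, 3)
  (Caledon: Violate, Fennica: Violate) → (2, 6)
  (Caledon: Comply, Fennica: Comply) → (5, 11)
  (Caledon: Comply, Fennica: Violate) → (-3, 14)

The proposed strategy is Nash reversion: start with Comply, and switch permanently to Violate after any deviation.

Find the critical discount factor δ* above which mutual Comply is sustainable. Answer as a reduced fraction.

For Caledon: deviation gain 9−5 = 4, per-period punishment loss 5−2 = 3. IC gives δ ≥ 4/7.
For Fennica: gain 3, loss 5 per period, so δ ≥ 3/8.
The tighter constraint is Caledon's, so cooperation needs δ ≥ 4/7.

4/7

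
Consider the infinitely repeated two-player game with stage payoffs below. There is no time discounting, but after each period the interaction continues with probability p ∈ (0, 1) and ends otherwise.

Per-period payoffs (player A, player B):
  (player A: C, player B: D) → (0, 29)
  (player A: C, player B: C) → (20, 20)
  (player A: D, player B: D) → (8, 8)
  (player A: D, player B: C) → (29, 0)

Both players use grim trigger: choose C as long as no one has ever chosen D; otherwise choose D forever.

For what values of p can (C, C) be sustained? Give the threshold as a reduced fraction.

3/7

Expected cooperation value is 20 + p·20 + p²·20 + … = 20/(1−p); deviation gives 29 + p·8/(1−p).
20 ≥ 29(1−p) + 8p ⇒ 21p ≥ 9 ⇒ p ≥ 9/21 = 3/7.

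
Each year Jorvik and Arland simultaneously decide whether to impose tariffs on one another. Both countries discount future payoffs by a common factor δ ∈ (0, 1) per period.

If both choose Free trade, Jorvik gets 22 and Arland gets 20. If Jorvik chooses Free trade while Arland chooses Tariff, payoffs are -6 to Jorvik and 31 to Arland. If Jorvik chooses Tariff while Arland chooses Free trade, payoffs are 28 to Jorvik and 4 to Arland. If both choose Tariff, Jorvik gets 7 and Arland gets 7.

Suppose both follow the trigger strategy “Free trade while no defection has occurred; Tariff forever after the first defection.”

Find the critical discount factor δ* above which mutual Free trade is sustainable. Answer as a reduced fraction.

For Jorvik: deviation gain 28−22 = 6, per-period punishment loss 22−7 = 15. IC gives δ ≥ 6/21 = 2/7.
For Arland: gain 11, loss 13 per period, so δ ≥ 11/24.
The tighter constraint is Arland's, so cooperation needs δ ≥ 11/24.

11/24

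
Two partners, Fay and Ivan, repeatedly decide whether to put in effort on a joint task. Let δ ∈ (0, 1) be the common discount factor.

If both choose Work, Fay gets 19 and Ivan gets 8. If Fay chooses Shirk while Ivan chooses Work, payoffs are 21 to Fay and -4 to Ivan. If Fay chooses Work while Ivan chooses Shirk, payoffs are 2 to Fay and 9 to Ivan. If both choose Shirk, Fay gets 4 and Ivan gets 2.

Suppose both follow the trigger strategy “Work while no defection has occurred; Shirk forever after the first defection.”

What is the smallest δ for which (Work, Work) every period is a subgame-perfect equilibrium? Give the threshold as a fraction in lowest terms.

1/7

Fay: cooperation gives 19 each period; deviation gives 21 once then 4 forever.
  19/(1−δ) ≥ 21 + 4δ/(1−δ) ⇒ δ ≥ 2/17.
Ivan: cooperation gives 8 each period; deviation gives 9 once then 2 forever.
  δ ≥ 1/7.
Both must hold, so the binding constraint is Ivan's: δ ≥ 1/7.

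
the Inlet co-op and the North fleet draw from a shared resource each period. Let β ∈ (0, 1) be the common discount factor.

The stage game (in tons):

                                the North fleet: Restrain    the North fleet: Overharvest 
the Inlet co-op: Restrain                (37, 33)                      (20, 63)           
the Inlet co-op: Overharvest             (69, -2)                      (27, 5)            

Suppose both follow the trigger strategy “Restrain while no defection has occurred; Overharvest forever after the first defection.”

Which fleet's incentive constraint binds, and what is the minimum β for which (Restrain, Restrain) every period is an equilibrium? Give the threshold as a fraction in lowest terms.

the Inlet co-op: cooperation gives 37 each period; deviation gives 69 once then 27 forever.
  37/(1−β) ≥ 69 + 27β/(1−β) ⇒ β ≥ 32/42 = 16/21.
the North fleet: cooperation gives 33 each period; deviation gives 63 once then 5 forever.
  β ≥ 30/58 = 15/29.
Both must hold, so the binding constraint is the Inlet co-op's: β ≥ 16/21.

the Inlet co-op; β ≥ 16/21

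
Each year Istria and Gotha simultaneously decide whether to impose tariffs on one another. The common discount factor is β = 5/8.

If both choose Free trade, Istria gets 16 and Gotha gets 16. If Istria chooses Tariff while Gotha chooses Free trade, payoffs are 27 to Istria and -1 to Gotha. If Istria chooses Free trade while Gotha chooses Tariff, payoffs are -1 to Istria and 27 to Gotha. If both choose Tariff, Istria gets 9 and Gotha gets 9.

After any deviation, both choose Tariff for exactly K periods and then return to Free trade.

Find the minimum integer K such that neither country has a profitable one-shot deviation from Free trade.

7

IC: β(1−β^K)/(1−β) ≥ (27−16)/(16−9) = 11/7.
With β = 5/8: need 1 − β^K ≥ 11/7·(1−5/8)/(5/8), i.e. β^K ≤ 0.0571.
Since (5/8)^6 = 0.0596 and (5/8)^7 = 0.0373, the smallest such K is 7.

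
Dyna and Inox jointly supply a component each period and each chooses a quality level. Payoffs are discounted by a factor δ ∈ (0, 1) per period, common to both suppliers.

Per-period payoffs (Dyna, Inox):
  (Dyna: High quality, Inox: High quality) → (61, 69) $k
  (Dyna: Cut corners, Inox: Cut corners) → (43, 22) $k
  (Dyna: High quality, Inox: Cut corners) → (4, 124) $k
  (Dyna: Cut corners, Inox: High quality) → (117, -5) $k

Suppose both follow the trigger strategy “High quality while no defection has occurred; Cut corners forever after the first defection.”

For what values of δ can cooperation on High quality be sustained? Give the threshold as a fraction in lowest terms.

For Dyna: deviation gain 117−61 = 56, per-period punishment loss 61−43 = 18. IC gives δ ≥ 56/74 = 28/37.
For Inox: gain 55, loss 47 per period, so δ ≥ 55/102.
The tighter constraint is Dyna's, so cooperation needs δ ≥ 28/37.

28/37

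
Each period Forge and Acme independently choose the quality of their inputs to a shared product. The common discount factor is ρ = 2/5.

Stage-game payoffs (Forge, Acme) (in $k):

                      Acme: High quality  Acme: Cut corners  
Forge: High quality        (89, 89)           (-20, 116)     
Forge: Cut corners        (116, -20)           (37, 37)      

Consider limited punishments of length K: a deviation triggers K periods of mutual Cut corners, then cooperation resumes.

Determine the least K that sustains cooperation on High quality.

No profitable deviation requires (89−37)(ρ+…+ρ^K) ≥ 116−89, i.e. ρ+…+ρ^K ≥ 27/52 ≈ 0.5192.
With ρ = 2/5, the partial sums are K=1: 0.4000, K=2: 0.5600.
K = 2 is the first length at which the sum reaches 0.5192.

2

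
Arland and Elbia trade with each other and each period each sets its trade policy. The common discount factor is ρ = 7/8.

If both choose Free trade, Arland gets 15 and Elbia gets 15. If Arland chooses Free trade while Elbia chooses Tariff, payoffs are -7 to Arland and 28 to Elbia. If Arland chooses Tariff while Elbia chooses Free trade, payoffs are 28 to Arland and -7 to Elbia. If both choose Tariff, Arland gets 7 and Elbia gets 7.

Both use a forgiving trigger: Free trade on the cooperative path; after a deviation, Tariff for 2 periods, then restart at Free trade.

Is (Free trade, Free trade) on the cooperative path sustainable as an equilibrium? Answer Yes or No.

Yes

Comparing payoff streams over the 3 periods until play realigns: cooperate → 15(1+ρ+…+ρ^2); deviate → 28 + 7(ρ+…+ρ^2).
Cooperation is sustained iff (15−7)(ρ+…+ρ^2) ≥ 28−15.
ρ+…+ρ^2 = 7/8·(1−(7/8)^2)/(1−7/8) = 1.6406, and (28−15)/(15−7) = 1.6250.
1.6406 ≥ 1.6250, so cooperation is sustainable.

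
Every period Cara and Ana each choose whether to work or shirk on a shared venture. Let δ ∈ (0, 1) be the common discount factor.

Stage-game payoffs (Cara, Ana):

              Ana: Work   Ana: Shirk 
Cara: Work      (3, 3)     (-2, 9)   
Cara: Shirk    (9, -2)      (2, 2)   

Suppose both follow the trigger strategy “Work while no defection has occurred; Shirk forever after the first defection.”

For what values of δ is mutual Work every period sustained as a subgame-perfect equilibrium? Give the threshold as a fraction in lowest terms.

3/(1−δ) ≥ 9 + 2δ/(1−δ)
3 ≥ 9 − 7δ
δ ≥ 6/7.

6/7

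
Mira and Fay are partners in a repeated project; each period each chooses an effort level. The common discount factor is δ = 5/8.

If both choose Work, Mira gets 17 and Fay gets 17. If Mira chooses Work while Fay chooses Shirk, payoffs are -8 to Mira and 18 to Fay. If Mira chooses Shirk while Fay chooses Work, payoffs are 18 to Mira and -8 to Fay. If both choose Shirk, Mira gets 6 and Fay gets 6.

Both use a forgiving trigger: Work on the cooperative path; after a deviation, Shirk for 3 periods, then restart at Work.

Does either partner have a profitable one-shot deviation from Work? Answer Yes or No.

IC: δ+…+δ^3 ≥ (18−17)/(17−6) = 1/11.
At δ = 5/8: partial sum = 1.2598 ≥ 0.0909. Cooperation sustainable.

No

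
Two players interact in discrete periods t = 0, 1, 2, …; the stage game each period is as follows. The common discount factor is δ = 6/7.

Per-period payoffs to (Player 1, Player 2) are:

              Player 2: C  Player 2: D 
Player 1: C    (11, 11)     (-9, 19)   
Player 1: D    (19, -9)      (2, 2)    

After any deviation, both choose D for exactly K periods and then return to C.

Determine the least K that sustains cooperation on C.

IC: δ(1−δ^K)/(1−δ) ≥ (19−11)/(11−2) = 8/9.
With δ = 6/7: need 1 − δ^K ≥ 8/9·(1−6/7)/(6/7), i.e. δ^K ≤ 0.8519.
Since (6/7)^1 = 0.8571 and (6/7)^2 = 0.7347, the smallest such K is 2.

2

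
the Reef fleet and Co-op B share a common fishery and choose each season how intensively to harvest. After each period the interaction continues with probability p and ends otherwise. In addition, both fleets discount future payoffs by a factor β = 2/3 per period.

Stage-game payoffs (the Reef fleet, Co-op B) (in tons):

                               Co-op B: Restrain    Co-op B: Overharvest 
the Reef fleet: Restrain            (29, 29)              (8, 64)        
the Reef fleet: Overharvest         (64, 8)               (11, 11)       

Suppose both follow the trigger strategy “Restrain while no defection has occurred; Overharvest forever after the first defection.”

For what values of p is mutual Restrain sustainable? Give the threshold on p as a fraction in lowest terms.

105/106

With continuation probability p and discount β, the effective per-period discount factor is βp.
Grim-trigger IC: βp ≥ (64−29)/(64−11) = 35/53.
So p ≥ (35/53)/(2/3) = 105/106.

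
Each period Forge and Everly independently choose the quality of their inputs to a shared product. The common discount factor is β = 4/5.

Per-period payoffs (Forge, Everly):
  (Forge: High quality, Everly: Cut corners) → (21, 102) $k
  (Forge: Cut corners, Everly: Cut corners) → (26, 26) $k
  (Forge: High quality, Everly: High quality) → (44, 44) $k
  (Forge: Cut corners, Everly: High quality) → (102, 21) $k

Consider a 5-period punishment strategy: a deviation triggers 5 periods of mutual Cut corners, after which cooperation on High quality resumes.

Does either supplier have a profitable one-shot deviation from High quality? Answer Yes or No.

Yes

A one-shot deviation gives 102 now, then 26 for 5 periods, then back to 44.
Gain from deviating: (102−44) today; loss: (44−26) in each of the next 5 periods.
No-deviation condition: (44−26)(β+…+β^5) ≥ 102−44, i.e. β+…+β^5 ≥ 29/9.
At β = 4/5: β+…+β^5 = 2.6893 < 3.2222.
So cooperation is not sustainable.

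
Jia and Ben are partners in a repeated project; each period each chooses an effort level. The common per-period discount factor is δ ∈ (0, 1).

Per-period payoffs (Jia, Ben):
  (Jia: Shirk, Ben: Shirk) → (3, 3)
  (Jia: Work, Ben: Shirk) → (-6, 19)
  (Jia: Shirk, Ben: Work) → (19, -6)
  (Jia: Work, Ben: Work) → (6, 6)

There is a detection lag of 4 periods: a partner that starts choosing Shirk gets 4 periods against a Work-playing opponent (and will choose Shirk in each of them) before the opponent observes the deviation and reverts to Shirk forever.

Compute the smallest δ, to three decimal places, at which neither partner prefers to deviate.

0.949

A deviator earns 19 for 4 periods, then 3 forever; cooperating earns 6 forever. Multiplying the IC by (1−δ):
6 ≥ 19(1−δ^4) + 3δ^4, so 16·δ^4 ≥ 13 and δ^4 ≥ 13/16.
δ ≥ (13/16)^(1/4) ≈ 0.949.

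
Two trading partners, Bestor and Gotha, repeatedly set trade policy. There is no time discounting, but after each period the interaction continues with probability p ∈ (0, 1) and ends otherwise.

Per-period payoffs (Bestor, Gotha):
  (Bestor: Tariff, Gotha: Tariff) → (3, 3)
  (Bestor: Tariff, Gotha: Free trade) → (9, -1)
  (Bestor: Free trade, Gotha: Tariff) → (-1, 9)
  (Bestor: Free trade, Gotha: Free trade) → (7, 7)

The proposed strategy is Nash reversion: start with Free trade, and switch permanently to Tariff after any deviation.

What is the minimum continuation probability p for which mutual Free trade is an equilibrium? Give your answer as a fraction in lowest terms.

1/3

With no time discounting, the continuation probability p plays the role of the discount factor.
Grim-trigger IC: 7/(1−p) ≥ 9 + 3p/(1−p) ⇒ p ≥ (9−7)/(9−3) = 1/3.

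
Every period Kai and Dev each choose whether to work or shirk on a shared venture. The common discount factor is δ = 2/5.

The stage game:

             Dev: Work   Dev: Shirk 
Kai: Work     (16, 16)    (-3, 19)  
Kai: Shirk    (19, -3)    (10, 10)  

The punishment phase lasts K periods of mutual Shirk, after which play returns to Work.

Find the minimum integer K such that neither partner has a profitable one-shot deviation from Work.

2

Need Σ_{k=1}^{K} δ^k ≥ (19−16)/(16−10) = 0.5000 at δ = 2/5.
At K = 1 the sum is 0.4000 < 0.5000; at K = 2 it is 0.5600 ≥ 0.5000.
So the minimum punishment length is K = 2.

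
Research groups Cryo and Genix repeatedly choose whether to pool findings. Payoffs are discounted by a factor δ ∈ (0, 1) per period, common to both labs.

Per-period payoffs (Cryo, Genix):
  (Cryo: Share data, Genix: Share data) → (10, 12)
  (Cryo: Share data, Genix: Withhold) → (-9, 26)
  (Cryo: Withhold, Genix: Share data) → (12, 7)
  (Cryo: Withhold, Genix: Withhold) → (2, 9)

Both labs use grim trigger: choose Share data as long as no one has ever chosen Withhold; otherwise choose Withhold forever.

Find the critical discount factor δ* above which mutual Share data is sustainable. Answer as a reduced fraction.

14/17

Cryo's threshold: (12−10)/(12−2) = 1/5.
Genix's threshold: (26−12)/(26−9) = 14/17.
1/5 < 14/17, so Genix binds and δ* = 14/17.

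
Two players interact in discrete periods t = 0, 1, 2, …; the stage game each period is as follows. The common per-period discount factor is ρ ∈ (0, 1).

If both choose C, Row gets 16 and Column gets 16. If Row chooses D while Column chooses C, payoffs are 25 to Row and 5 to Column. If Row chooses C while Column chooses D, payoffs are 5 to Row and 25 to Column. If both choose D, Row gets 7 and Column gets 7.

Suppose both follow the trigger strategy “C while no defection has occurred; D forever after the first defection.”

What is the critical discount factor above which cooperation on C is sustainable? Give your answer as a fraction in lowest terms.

1/2

Under grim trigger the critical discount factor is (T−C)/(T−P) with T = 25, C = 16, P = 7.
ρ* = (25−16)/(25−7) = 9/18 = 1/2.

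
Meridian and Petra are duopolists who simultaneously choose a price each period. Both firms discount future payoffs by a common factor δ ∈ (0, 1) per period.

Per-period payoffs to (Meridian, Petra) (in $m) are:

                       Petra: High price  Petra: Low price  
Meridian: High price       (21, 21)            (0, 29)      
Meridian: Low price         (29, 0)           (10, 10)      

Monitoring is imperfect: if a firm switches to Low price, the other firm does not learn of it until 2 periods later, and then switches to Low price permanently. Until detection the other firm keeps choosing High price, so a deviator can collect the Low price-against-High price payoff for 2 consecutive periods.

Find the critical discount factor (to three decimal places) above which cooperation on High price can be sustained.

0.649

The best deviation is to choose Low price for all 2 undetected periods, earning 29 each, then 10 forever once detected.
Deviation value: 29(1−δ^2)/(1−δ) + 10δ^2/(1−δ); cooperation value: 21/(1−δ).
IC: 21 ≥ 29(1−δ^2) + 10δ^2 = 29 − 19δ^2.
So δ^2 ≥ 8/19, giving δ ≥ (8/19)^(1/2) ≈ 0.649.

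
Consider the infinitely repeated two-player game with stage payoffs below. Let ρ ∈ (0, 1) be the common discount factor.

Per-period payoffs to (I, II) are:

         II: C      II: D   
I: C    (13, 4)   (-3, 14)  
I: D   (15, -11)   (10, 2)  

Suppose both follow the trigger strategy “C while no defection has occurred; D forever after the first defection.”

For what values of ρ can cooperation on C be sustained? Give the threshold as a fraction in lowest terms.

For I: deviation gain 15−13 = 2, per-period punishment loss 13−10 = 3. IC gives ρ ≥ 2/5.
For II: gain 10, loss 2 per period, so ρ ≥ 10/12 = 5/6.
The tighter constraint is II's, so cooperation needs ρ ≥ 5/6.

5/6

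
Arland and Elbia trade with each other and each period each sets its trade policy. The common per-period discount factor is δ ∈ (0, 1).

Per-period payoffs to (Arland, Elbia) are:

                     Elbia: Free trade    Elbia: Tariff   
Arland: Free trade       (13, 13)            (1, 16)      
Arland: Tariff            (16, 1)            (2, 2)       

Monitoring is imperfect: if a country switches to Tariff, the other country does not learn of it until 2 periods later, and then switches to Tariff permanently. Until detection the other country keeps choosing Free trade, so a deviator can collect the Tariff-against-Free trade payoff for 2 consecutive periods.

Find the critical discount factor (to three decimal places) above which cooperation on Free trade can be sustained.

A deviator earns 16 for 2 periods, then 2 forever; cooperating earns 13 forever. Multiplying the IC by (1−δ):
13 ≥ 16(1−δ^2) + 2δ^2, so 14·δ^2 ≥ 3 and δ^2 ≥ 3/14.
δ ≥ (3/14)^(1/2) ≈ 0.463.

0.463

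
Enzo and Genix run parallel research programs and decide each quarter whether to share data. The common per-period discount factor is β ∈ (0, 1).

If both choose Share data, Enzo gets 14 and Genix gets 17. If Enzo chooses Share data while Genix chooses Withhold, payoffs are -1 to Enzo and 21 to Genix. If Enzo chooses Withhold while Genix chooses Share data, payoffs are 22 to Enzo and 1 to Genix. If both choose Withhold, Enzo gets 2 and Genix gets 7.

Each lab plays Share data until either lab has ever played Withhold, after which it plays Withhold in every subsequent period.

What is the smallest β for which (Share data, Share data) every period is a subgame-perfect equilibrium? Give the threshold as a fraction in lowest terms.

For Enzo: deviation gain 22−14 = 8, per-period punishment loss 14−2 = 12. IC gives β ≥ 8/20 = 2/5.
For Genix: gain 4, loss 10 per period, so β ≥ 4/14 = 2/7.
The tighter constraint is Enzo's, so cooperation needs β ≥ 2/5.

2/5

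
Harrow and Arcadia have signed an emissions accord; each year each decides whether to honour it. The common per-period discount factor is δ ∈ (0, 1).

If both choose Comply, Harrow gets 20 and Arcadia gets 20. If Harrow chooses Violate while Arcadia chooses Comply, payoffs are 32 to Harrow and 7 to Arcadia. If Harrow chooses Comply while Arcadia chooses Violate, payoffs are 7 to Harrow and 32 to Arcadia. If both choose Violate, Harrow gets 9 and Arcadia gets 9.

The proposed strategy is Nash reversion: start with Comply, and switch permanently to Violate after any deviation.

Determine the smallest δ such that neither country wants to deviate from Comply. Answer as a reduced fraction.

12/23

One-period gain from deviating is 32 − 20 = 12. The loss is 20 − 9 = 11 in every subsequent period, with present value 11·δ/(1−δ).
Deviation is unprofitable when 11·δ/(1−δ) ≥ 12, i.e. δ/(1−δ) ≥ 12/11.
Equivalently δ ≥ 12/(12+11) = 12/23.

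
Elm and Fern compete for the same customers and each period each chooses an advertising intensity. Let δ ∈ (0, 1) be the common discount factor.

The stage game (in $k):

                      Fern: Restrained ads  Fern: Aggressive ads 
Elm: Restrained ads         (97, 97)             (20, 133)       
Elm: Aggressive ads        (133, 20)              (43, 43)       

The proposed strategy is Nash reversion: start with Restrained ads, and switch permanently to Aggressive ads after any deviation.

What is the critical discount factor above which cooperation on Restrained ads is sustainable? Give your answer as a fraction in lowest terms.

One-period gain from deviating is 133 − 97 = 36. The loss is 97 − 43 = 54 in every subsequent period, with present value 54·δ/(1−δ).
Deviation is unprofitable when 54·δ/(1−δ) ≥ 36, i.e. δ/(1−δ) ≥ 2/3.
Equivalently δ ≥ 36/(36+54) = 2/5.

2/5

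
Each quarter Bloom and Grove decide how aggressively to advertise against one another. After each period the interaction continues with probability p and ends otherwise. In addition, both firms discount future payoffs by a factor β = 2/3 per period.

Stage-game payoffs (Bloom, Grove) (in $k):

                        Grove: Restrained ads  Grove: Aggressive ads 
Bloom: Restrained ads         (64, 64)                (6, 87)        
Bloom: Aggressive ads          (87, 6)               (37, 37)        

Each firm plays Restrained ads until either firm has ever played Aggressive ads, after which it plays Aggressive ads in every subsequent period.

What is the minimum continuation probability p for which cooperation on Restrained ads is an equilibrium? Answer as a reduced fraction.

With continuation probability p and discount β, the effective per-period discount factor is βp.
Grim-trigger IC: βp ≥ (87−64)/(87−37) = 23/50.
So p ≥ (23/50)/(2/3) = 69/100.

69/100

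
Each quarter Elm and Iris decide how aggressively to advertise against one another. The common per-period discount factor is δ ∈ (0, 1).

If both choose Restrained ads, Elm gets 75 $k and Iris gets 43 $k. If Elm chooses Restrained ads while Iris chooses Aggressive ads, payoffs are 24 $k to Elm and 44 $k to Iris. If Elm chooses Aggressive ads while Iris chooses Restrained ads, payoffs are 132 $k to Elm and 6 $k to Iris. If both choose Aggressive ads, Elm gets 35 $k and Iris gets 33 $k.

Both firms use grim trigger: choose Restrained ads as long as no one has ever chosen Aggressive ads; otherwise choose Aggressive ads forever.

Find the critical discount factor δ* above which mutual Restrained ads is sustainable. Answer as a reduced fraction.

Elm's threshold: (132−75)/(132−35) = 57/97.
Iris's threshold: (44−43)/(44−33) = 1/11.
57/97 > 1/11, so Elm binds and δ* = 57/97.

57/97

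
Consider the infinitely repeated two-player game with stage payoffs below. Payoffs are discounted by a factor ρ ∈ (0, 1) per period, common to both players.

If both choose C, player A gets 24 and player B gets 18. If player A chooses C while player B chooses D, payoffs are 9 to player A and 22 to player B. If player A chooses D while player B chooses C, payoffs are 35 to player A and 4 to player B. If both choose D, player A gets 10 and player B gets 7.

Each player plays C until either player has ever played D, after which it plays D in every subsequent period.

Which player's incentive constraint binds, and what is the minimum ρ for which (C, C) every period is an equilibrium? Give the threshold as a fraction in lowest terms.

player A; ρ ≥ 11/25

player A: cooperation gives 24 each period; deviation gives 35 once then 10 forever.
  24/(1−ρ) ≥ 35 + 10ρ/(1−ρ) ⇒ ρ ≥ 11/25.
player B: cooperation gives 18 each period; deviation gives 22 once then 7 forever.
  ρ ≥ 4/15.
Both must hold, so the binding constraint is player A's: ρ ≥ 11/25.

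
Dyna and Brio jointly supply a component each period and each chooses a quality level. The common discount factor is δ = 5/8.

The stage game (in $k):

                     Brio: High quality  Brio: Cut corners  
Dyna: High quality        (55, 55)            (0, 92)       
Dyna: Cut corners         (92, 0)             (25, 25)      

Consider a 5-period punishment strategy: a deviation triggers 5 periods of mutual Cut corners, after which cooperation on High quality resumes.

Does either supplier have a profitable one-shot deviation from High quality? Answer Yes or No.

No

Comparing payoff streams over the 6 periods until play realigns: cooperate → 55(1+δ+…+δ^5); deviate → 92 + 25(δ+…+δ^5).
Cooperation is sustained iff (55−25)(δ+…+δ^5) ≥ 92−55.
δ+…+δ^5 = 5/8·(1−(5/8)^5)/(1−5/8) = 1.5077, and (92−55)/(55−25) = 1.2333.
1.5077 ≥ 1.2333, so cooperation is sustainable.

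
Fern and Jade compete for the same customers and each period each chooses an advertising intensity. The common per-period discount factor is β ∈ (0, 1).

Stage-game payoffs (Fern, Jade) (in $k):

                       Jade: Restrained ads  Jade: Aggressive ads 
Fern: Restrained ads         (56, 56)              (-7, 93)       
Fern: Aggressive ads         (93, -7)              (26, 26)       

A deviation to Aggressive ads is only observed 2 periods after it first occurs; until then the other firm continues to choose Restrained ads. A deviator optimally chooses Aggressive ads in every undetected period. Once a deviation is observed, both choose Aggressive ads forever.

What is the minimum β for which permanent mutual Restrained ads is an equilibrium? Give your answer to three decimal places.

Deviating for the 2 undetected periods gains 93−56 = 37 per period over cooperation, then loses 56−26 = 30 per period forever once punishment starts.
Gain: 37(1 + β + … + β^1); loss: 30·β^2/(1−β).
No profitable deviation ⇔ 37(1−β^2) ≤ 30·β^2, i.e. β^2 ≥ 37/(37+30) = 37/67.
Hence β ≥ (37/67)^(1/2) ≈ 0.743.

0.743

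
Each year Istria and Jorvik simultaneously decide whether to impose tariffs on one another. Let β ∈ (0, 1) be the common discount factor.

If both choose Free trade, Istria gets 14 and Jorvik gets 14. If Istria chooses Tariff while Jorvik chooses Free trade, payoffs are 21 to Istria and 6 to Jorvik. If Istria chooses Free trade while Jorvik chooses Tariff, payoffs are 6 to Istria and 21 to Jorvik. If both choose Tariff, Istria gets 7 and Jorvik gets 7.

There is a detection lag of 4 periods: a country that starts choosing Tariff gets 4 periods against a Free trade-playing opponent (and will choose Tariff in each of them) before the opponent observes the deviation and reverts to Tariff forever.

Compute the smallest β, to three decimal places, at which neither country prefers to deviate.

0.841

A deviator earns 21 for 4 periods, then 7 forever; cooperating earns 14 forever. Multiplying the IC by (1−β):
14 ≥ 21(1−β^4) + 7β^4, so 14·β^4 ≥ 7 and β^4 ≥ 1/2.
β ≥ (1/2)^(1/4) ≈ 0.841.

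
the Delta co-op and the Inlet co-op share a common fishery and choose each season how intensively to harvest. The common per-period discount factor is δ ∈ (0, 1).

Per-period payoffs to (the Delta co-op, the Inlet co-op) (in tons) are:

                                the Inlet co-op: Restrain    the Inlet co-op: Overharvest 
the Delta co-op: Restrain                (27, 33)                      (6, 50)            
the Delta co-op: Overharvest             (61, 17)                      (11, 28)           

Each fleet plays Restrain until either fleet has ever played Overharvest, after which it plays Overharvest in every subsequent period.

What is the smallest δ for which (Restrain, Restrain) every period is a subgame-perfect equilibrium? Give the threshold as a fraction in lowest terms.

17/22

the Delta co-op: cooperation gives 27 each period; deviation gives 61 once then 11 forever.
  27/(1−δ) ≥ 61 + 11δ/(1−δ) ⇒ δ ≥ 34/50 = 17/25.
the Inlet co-op: cooperation gives 33 each period; deviation gives 50 once then 28 forever.
  δ ≥ 17/22.
Both must hold, so the binding constraint is the Inlet co-op's: δ ≥ 17/22.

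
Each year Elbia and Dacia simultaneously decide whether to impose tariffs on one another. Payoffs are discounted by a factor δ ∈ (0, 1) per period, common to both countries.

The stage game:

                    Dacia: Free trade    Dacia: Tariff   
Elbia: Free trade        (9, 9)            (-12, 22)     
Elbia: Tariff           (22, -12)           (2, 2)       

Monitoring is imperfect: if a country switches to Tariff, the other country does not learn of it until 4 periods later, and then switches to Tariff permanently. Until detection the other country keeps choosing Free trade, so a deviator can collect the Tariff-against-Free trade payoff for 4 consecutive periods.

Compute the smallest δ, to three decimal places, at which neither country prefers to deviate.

The best deviation is to choose Tariff for all 4 undetected periods, earning 22 each, then 2 forever once detected.
Deviation value: 22(1−δ^4)/(1−δ) + 2δ^4/(1−δ); cooperation value: 9/(1−δ).
IC: 9 ≥ 22(1−δ^4) + 2δ^4 = 22 − 20δ^4.
So δ^4 ≥ 13/20, giving δ ≥ (13/20)^(1/4) ≈ 0.898.

0.898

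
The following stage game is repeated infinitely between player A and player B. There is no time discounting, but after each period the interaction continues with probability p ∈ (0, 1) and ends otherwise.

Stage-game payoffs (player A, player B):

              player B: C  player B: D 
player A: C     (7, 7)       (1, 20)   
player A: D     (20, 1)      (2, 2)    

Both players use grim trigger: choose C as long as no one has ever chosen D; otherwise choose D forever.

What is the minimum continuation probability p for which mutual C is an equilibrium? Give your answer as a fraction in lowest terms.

Expected cooperation value is 7 + p·7 + p²·7 + … = 7/(1−p); deviation gives 20 + p·2/(1−p).
7 ≥ 20(1−p) + 2p ⇒ 18p ≥ 13 ⇒ p ≥ 13/18.

13/18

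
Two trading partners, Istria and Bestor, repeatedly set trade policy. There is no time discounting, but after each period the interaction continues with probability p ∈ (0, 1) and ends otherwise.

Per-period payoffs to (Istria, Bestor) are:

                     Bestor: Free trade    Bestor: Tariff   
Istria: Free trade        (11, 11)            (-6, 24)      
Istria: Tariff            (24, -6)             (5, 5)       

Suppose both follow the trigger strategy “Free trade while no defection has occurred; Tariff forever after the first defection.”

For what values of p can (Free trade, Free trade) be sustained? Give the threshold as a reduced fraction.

13/19

Expected cooperation value is 11 + p·11 + p²·11 + … = 11/(1−p); deviation gives 24 + p·5/(1−p).
11 ≥ 24(1−p) + 5p ⇒ 19p ≥ 13 ⇒ p ≥ 13/19.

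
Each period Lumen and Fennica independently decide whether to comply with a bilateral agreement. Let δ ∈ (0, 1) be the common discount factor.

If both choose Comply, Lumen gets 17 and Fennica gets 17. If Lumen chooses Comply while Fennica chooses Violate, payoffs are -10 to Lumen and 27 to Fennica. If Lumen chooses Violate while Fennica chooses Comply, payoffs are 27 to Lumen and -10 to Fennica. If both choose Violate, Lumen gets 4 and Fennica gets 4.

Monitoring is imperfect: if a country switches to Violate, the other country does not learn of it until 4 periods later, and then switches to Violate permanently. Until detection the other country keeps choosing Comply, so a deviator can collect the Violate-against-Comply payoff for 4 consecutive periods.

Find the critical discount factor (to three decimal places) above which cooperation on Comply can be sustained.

The best deviation is to choose Violate for all 4 undetected periods, earning 27 each, then 4 forever once detected.
Deviation value: 27(1−δ^4)/(1−δ) + 4δ^4/(1−δ); cooperation value: 17/(1−δ).
IC: 17 ≥ 27(1−δ^4) + 4δ^4 = 27 − 23δ^4.
So δ^4 ≥ 10/23, giving δ ≥ (10/23)^(1/4) ≈ 0.812.

0.812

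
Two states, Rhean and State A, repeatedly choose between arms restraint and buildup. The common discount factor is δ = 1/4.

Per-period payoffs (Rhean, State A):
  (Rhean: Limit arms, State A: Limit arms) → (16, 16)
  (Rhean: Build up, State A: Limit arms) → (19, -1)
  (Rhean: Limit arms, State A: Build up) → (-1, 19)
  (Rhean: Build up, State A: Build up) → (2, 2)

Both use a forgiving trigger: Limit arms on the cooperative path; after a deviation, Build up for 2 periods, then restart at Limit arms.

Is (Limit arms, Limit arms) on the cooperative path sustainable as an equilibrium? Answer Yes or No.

A one-shot deviation gives 19 now, then 2 for 2 periods, then back to 16.
Gain from deviating: (19−16) today; loss: (16−2) in each of the next 2 periods.
No-deviation condition: (16−2)(δ+…+δ^2) ≥ 19−16, i.e. δ+…+δ^2 ≥ 3/14.
At δ = 1/4: δ+…+δ^2 = 0.3125 ≥ 0.2143.
So cooperation is sustainable.

Yes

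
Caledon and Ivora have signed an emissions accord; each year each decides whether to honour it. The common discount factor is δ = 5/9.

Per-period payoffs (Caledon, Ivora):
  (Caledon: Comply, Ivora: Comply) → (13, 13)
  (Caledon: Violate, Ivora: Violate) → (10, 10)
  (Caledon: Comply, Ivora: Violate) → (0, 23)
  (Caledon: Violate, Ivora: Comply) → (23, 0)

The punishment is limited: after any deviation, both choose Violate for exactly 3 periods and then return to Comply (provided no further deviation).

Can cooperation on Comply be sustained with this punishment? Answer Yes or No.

No

A one-shot deviation gives 23 now, then 10 for 3 periods, then back to 13.
Gain from deviating: (23−13) today; loss: (13−10) in each of the next 3 periods.
No-deviation condition: (13−10)(δ+…+δ^3) ≥ 23−13, i.e. δ+…+δ^3 ≥ 10/3.
At δ = 5/9: δ+…+δ^3 = 1.0357 < 3.3333.
So cooperation is not sustainable.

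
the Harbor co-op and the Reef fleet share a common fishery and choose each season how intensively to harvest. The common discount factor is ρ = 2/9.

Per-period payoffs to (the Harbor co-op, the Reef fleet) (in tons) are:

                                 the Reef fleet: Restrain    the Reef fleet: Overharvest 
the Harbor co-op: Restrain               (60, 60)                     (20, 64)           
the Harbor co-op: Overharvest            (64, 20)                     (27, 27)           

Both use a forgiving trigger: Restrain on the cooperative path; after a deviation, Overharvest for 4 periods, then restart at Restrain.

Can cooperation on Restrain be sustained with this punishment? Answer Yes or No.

IC: ρ+…+ρ^4 ≥ (64−60)/(60−27) = 4/33.
At ρ = 2/9: partial sum = 0.2850 ≥ 0.1212. Cooperation sustainable.

Yes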